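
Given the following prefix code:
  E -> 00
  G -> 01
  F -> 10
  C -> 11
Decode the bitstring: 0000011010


Decoding step by step:
Bits 00 -> E
Bits 00 -> E
Bits 01 -> G
Bits 10 -> F
Bits 10 -> F


Decoded message: EEGFF


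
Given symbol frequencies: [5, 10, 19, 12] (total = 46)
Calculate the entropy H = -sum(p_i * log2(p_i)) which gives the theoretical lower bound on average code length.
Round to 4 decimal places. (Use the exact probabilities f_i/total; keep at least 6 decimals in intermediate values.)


Per-symbol terms -p_i * log2(p_i) with p_i = f_i/46:
  p = 5/46 = 0.108696: log2(p) = -3.201634, -p*log2(p) = 0.348004
  p = 10/46 = 0.217391: log2(p) = -2.201634, -p*log2(p) = 0.478616
  p = 19/46 = 0.413043: log2(p) = -1.275634, -p*log2(p) = 0.526892
  p = 12/46 = 0.260870: log2(p) = -1.938599, -p*log2(p) = 0.505722
H = 0.348004 + 0.478616 + 0.526892 + 0.505722 = 1.859234

H = 1.8592 bits/symbol


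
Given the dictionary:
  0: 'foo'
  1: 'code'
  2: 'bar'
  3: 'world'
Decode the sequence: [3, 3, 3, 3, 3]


Look up each index in the dictionary:
  3 -> 'world'
  3 -> 'world'
  3 -> 'world'
  3 -> 'world'
  3 -> 'world'

Decoded: "world world world world world"


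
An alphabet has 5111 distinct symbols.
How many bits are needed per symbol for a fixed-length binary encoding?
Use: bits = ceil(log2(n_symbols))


log2(5111) = 12.3194
Bracket: 2^12 = 4096 < 5111 <= 2^13 = 8192
So ceil(log2(5111)) = 13

bits = ceil(log2(5111)) = ceil(12.3194) = 13 bits


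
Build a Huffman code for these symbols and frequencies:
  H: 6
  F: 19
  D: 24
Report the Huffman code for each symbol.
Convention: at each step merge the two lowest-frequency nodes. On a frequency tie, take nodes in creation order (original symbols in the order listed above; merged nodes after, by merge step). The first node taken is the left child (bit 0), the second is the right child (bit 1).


Huffman tree construction:
Step 1: Merge H(6) + F(19) = 25
Step 2: Merge D(24) + (H+F)(25) = 49
Read each symbol's code off the tree from the root (left child = 0, right child = 1).

Codes:
  H: 10 (length 2)
  F: 11 (length 2)
  D: 0 (length 1)
Average code length: 74/49 = 1.5102 bits/symbol


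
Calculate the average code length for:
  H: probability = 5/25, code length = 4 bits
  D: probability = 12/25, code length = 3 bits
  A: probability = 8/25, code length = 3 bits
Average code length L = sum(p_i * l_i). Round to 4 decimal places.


Weighted contributions p_i * l_i:
  H: (5/25) * 4 = 20/25
  D: (12/25) * 3 = 36/25
  A: (8/25) * 3 = 24/25
Sum = (20 + 36 + 24)/25 = 80/25

L = 80/25 = 3.2000 bits/symbol


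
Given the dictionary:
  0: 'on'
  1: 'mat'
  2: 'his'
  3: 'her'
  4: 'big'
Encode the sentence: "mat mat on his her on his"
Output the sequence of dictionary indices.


Look up each word in the dictionary:
  'mat' -> 1
  'mat' -> 1
  'on' -> 0
  'his' -> 2
  'her' -> 3
  'on' -> 0
  'his' -> 2

Encoded: [1, 1, 0, 2, 3, 0, 2]


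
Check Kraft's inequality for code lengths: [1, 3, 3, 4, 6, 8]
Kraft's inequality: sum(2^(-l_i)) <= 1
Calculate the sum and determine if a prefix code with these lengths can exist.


Sum = 2^(-1) + 2^(-3) + 2^(-3) + 2^(-4) + 2^(-6) + 2^(-8)
    = 0.5 + 0.125 + 0.125 + 0.0625 + 0.015625 + 0.00390625
    = 213/256 = 0.83203125
Since 0.83203125 <= 1, Kraft's inequality IS satisfied.
A prefix code with these lengths CAN exist.

Kraft sum = 0.83203125. Satisfied.


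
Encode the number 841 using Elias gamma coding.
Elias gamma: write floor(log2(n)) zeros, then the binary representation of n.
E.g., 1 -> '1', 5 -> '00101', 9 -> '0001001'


num_bits = floor(log2(841)) + 1 = 10
leading_zeros = num_bits - 1 = 9
binary(841) = 1101001001

Elias gamma(841) = '000000000' + '1101001001' = 0000000001101001001 (19 bits)


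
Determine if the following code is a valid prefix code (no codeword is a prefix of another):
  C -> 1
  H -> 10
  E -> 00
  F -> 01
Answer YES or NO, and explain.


Checking each pair (does one codeword prefix another?):
  C='1' vs H='10': prefix -- VIOLATION

NO -- this is NOT a valid prefix code. C (1) is a prefix of H (10).


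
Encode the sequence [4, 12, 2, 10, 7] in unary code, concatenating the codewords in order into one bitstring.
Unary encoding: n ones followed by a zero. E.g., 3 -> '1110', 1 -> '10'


Encode each number as n ones followed by a terminating 0:
  4 -> 11110 (5 bits)
  12 -> 1111111111110 (13 bits)
  2 -> 110 (3 bits)
  10 -> 11111111110 (11 bits)
  7 -> 11111110 (8 bits)
Total length = 5 + 13 + 3 + 11 + 8 = 40 bits.

Unary([4, 12, 2, 10, 7]) = 1111011111111111101101111111111011111110 (40 bits)


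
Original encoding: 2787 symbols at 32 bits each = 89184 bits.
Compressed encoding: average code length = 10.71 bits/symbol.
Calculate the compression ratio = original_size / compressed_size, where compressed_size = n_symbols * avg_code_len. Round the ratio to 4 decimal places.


original_size = n_symbols * orig_bits = 2787 * 32 = 89184 bits
compressed_size = n_symbols * avg_code_len = 2787 * 10.71 = 29848.77 bits
ratio = original_size / compressed_size = 89184 / 29848.77 = 2.9879

Compression ratio = 2.9879


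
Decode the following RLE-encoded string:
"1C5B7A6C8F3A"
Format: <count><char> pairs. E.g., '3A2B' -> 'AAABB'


Expanding each <count><char> pair:
  1C -> 'C'
  5B -> 'BBBBB'
  7A -> 'AAAAAAA'
  6C -> 'CCCCCC'
  8F -> 'FFFFFFFF'
  3A -> 'AAA'

Decoded = CBBBBBAAAAAAACCCCCCFFFFFFFFAAA


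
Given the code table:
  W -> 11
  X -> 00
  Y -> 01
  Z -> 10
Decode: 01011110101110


Decoding:
01 -> Y
01 -> Y
11 -> W
10 -> Z
10 -> Z
11 -> W
10 -> Z


Result: YYWZZWZ


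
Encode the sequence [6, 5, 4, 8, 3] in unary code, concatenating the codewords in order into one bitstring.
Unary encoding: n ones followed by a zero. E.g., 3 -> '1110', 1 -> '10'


Encode each number as n ones followed by a terminating 0:
  6 -> 1111110 (7 bits)
  5 -> 111110 (6 bits)
  4 -> 11110 (5 bits)
  8 -> 111111110 (9 bits)
  3 -> 1110 (4 bits)
Total length = 7 + 6 + 5 + 9 + 4 = 31 bits.

Unary([6, 5, 4, 8, 3]) = 1111110111110111101111111101110 (31 bits)


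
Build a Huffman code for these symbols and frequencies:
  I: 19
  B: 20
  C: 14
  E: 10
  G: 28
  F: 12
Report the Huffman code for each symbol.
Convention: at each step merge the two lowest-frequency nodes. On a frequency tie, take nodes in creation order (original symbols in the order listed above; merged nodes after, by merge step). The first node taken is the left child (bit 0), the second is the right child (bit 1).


Huffman tree construction:
Step 1: Merge E(10) + F(12) = 22
Step 2: Merge C(14) + I(19) = 33
Step 3: Merge B(20) + (E+F)(22) = 42
Step 4: Merge G(28) + (C+I)(33) = 61
Step 5: Merge (B+(E+F))(42) + (G+(C+I))(61) = 103
Read each symbol's code off the tree from the root (left child = 0, right child = 1).

Codes:
  I: 111 (length 3)
  B: 00 (length 2)
  C: 110 (length 3)
  E: 010 (length 3)
  G: 10 (length 2)
  F: 011 (length 3)
Average code length: 261/103 = 2.5340 bits/symbol


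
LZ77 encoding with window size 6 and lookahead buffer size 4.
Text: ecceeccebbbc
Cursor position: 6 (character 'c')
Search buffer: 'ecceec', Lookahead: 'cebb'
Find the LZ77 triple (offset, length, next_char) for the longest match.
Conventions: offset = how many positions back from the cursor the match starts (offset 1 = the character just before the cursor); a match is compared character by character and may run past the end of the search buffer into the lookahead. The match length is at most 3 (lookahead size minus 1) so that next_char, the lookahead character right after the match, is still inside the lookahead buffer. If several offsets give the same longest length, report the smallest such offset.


Try each offset into the search buffer:
  offset=1 (pos 5, char 'c'): match length 1
  offset=2 (pos 4, char 'e'): match length 0
  offset=3 (pos 3, char 'e'): match length 0
  offset=4 (pos 2, char 'c'): match length 2
  offset=5 (pos 1, char 'c'): match length 1
  offset=6 (pos 0, char 'e'): match length 0
Longest match has length 2 at offset 4.
next_char = character at position 6 + 2 = 8 -> 'b'

Best match: offset=4, length=2 (matching 'ce' starting at position 2)
LZ77 triple: (4, 2, 'b')


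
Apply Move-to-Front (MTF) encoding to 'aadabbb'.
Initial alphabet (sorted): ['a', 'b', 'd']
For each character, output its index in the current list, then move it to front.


MTF encoding:
'a': index 0 in ['a', 'b', 'd'] -> ['a', 'b', 'd']
'a': index 0 in ['a', 'b', 'd'] -> ['a', 'b', 'd']
'd': index 2 in ['a', 'b', 'd'] -> ['d', 'a', 'b']
'a': index 1 in ['d', 'a', 'b'] -> ['a', 'd', 'b']
'b': index 2 in ['a', 'd', 'b'] -> ['b', 'a', 'd']
'b': index 0 in ['b', 'a', 'd'] -> ['b', 'a', 'd']
'b': index 0 in ['b', 'a', 'd'] -> ['b', 'a', 'd']


Output: [0, 0, 2, 1, 2, 0, 0]


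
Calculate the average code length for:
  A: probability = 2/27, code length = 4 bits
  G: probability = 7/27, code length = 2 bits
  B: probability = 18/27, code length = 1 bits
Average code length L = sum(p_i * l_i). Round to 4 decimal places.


Weighted contributions p_i * l_i:
  A: (2/27) * 4 = 8/27
  G: (7/27) * 2 = 14/27
  B: (18/27) * 1 = 18/27
Sum = (8 + 14 + 18)/27 = 40/27

L = 40/27 = 1.4815 bits/symbol


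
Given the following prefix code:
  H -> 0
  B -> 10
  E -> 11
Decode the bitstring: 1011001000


Decoding step by step:
Bits 10 -> B
Bits 11 -> E
Bits 0 -> H
Bits 0 -> H
Bits 10 -> B
Bits 0 -> H
Bits 0 -> H


Decoded message: BEHHBHH


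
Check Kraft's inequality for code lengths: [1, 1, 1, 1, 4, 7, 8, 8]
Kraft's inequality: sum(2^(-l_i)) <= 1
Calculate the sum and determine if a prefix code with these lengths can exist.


Sum = 2^(-1) + 2^(-1) + 2^(-1) + 2^(-1) + 2^(-4) + 2^(-7) + 2^(-8) + 2^(-8)
    = 0.5 + 0.5 + 0.5 + 0.5 + 0.0625 + 0.0078125 + 0.00390625 + 0.00390625
    = 532/256 = 2.078125
Since 2.078125 > 1, Kraft's inequality is NOT satisfied.
A prefix code with these lengths CANNOT exist.

Kraft sum = 2.078125. Not satisfied.


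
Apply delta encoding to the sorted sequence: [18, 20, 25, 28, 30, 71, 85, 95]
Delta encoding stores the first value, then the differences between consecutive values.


First value: 18
Deltas:
  20 - 18 = 2
  25 - 20 = 5
  28 - 25 = 3
  30 - 28 = 2
  71 - 30 = 41
  85 - 71 = 14
  95 - 85 = 10


Delta encoded: [18, 2, 5, 3, 2, 41, 14, 10]


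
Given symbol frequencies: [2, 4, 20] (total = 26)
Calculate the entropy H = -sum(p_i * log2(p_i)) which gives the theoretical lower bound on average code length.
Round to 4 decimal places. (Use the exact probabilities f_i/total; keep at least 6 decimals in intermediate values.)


Per-symbol terms -p_i * log2(p_i) with p_i = f_i/26:
  p = 2/26 = 0.076923: log2(p) = -3.700440, -p*log2(p) = 0.284649
  p = 4/26 = 0.153846: log2(p) = -2.700440, -p*log2(p) = 0.415452
  p = 20/26 = 0.769231: log2(p) = -0.378512, -p*log2(p) = 0.291163
H = 0.284649 + 0.415452 + 0.291163 = 0.991264

H = 0.9913 bits/symbol


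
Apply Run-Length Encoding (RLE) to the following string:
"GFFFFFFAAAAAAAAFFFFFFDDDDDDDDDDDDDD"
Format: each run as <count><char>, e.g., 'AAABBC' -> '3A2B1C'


Scanning runs left to right:
  i=0: run of 'G' x 1 -> '1G'
  i=1: run of 'F' x 6 -> '6F'
  i=7: run of 'A' x 8 -> '8A'
  i=15: run of 'F' x 6 -> '6F'
  i=21: run of 'D' x 14 -> '14D'

RLE = 1G6F8A6F14D


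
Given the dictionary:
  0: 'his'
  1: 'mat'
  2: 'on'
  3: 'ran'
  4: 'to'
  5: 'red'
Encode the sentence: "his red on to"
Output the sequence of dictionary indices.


Look up each word in the dictionary:
  'his' -> 0
  'red' -> 5
  'on' -> 2
  'to' -> 4

Encoded: [0, 5, 2, 4]


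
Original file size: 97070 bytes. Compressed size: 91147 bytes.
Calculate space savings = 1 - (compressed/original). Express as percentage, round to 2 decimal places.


ratio = compressed/original = 91147/97070 = 0.938982
savings = 1 - ratio = 1 - 0.938982 = 0.061018
as a percentage: 0.061018 * 100 = 6.1%

Space savings = 1 - 91147/97070 = 6.1%


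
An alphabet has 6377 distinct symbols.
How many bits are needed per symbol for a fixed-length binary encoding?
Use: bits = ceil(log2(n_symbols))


log2(6377) = 12.6387
Bracket: 2^12 = 4096 < 6377 <= 2^13 = 8192
So ceil(log2(6377)) = 13

bits = ceil(log2(6377)) = ceil(12.6387) = 13 bits


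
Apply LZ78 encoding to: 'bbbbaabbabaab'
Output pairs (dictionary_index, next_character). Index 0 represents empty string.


LZ78 encoding steps:
Dictionary: {0: ''}
Step 1: w='' (idx 0), next='b' -> output (0, 'b'), add 'b' as idx 1
Step 2: w='b' (idx 1), next='b' -> output (1, 'b'), add 'bb' as idx 2
Step 3: w='b' (idx 1), next='a' -> output (1, 'a'), add 'ba' as idx 3
Step 4: w='' (idx 0), next='a' -> output (0, 'a'), add 'a' as idx 4
Step 5: w='bb' (idx 2), next='a' -> output (2, 'a'), add 'bba' as idx 5
Step 6: w='ba' (idx 3), next='a' -> output (3, 'a'), add 'baa' as idx 6
Step 7: w='b' (idx 1), end of input -> output (1, '')


Encoded: [(0, 'b'), (1, 'b'), (1, 'a'), (0, 'a'), (2, 'a'), (3, 'a'), (1, '')]


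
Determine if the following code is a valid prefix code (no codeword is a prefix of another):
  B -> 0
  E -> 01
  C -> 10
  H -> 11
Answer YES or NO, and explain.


Checking each pair (does one codeword prefix another?):
  B='0' vs E='01': prefix -- VIOLATION

NO -- this is NOT a valid prefix code. B (0) is a prefix of E (01).


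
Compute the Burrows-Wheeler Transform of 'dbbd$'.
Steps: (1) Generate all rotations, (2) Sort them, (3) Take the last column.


Rotations (sorted):
  0: $dbbd -> last char: d
  1: bbd$d -> last char: d
  2: bd$db -> last char: b
  3: d$dbb -> last char: b
  4: dbbd$ -> last char: $


BWT = ddbb$


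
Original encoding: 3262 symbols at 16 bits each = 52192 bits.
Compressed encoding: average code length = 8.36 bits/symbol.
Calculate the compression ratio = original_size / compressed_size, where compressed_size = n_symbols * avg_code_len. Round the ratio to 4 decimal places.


original_size = n_symbols * orig_bits = 3262 * 16 = 52192 bits
compressed_size = n_symbols * avg_code_len = 3262 * 8.36 = 27270.32 bits
ratio = original_size / compressed_size = 52192 / 27270.32 = 1.9139

Compression ratio = 1.9139


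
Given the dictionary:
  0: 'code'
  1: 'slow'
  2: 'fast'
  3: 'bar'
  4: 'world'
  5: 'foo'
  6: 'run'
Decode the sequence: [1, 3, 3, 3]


Look up each index in the dictionary:
  1 -> 'slow'
  3 -> 'bar'
  3 -> 'bar'
  3 -> 'bar'

Decoded: "slow bar bar bar"


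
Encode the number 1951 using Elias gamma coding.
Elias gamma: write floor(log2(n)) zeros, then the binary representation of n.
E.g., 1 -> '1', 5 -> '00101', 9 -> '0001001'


num_bits = floor(log2(1951)) + 1 = 11
leading_zeros = num_bits - 1 = 10
binary(1951) = 11110011111

Elias gamma(1951) = '0000000000' + '11110011111' = 000000000011110011111 (21 bits)


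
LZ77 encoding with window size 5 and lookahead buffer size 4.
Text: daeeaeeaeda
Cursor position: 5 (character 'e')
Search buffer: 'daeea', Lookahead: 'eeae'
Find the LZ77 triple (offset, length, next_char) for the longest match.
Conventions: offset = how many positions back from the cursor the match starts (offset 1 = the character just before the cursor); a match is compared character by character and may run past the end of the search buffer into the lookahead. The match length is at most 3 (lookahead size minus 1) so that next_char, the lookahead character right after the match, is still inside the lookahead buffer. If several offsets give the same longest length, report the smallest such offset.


Try each offset into the search buffer:
  offset=1 (pos 4, char 'a'): match length 0
  offset=2 (pos 3, char 'e'): match length 1
  offset=3 (pos 2, char 'e'): match length 3
  offset=4 (pos 1, char 'a'): match length 0
  offset=5 (pos 0, char 'd'): match length 0
Longest match has length 3 at offset 3.
next_char = character at position 5 + 3 = 8 -> 'e'

Best match: offset=3, length=3 (matching 'eea' starting at position 2)
LZ77 triple: (3, 3, 'e')


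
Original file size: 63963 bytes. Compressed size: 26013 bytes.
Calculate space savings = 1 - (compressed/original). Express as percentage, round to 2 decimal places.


ratio = compressed/original = 26013/63963 = 0.406688
savings = 1 - ratio = 1 - 0.406688 = 0.593312
as a percentage: 0.593312 * 100 = 59.33%

Space savings = 1 - 26013/63963 = 59.33%


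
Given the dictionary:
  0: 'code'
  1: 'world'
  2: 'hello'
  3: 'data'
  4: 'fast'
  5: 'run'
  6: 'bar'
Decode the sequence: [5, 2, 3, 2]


Look up each index in the dictionary:
  5 -> 'run'
  2 -> 'hello'
  3 -> 'data'
  2 -> 'hello'

Decoded: "run hello data hello"


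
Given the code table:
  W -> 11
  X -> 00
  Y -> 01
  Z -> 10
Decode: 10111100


Decoding:
10 -> Z
11 -> W
11 -> W
00 -> X


Result: ZWWX


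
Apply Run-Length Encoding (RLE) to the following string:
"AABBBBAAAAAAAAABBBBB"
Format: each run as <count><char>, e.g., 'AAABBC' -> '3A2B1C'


Scanning runs left to right:
  i=0: run of 'A' x 2 -> '2A'
  i=2: run of 'B' x 4 -> '4B'
  i=6: run of 'A' x 9 -> '9A'
  i=15: run of 'B' x 5 -> '5B'

RLE = 2A4B9A5B


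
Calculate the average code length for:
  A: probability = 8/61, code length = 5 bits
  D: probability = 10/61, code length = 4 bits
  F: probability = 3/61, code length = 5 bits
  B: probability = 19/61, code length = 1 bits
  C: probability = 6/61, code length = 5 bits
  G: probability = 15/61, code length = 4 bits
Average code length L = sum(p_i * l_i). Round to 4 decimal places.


Weighted contributions p_i * l_i:
  A: (8/61) * 5 = 40/61
  D: (10/61) * 4 = 40/61
  F: (3/61) * 5 = 15/61
  B: (19/61) * 1 = 19/61
  C: (6/61) * 5 = 30/61
  G: (15/61) * 4 = 60/61
Sum = (40 + 40 + 15 + 19 + 30 + 60)/61 = 204/61

L = 204/61 = 3.3443 bits/symbol


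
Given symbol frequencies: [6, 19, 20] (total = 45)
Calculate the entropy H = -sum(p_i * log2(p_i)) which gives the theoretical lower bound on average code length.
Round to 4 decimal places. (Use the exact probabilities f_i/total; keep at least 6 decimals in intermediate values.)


Per-symbol terms -p_i * log2(p_i) with p_i = f_i/45:
  p = 6/45 = 0.133333: log2(p) = -2.906891, -p*log2(p) = 0.387585
  p = 19/45 = 0.422222: log2(p) = -1.243926, -p*log2(p) = 0.525213
  p = 20/45 = 0.444444: log2(p) = -1.169925, -p*log2(p) = 0.519967
H = 0.387585 + 0.525213 + 0.519967 = 1.432765

H = 1.4328 bits/symbol


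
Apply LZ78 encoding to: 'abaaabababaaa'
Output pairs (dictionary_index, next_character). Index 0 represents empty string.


LZ78 encoding steps:
Dictionary: {0: ''}
Step 1: w='' (idx 0), next='a' -> output (0, 'a'), add 'a' as idx 1
Step 2: w='' (idx 0), next='b' -> output (0, 'b'), add 'b' as idx 2
Step 3: w='a' (idx 1), next='a' -> output (1, 'a'), add 'aa' as idx 3
Step 4: w='a' (idx 1), next='b' -> output (1, 'b'), add 'ab' as idx 4
Step 5: w='ab' (idx 4), next='a' -> output (4, 'a'), add 'aba' as idx 5
Step 6: w='b' (idx 2), next='a' -> output (2, 'a'), add 'ba' as idx 6
Step 7: w='aa' (idx 3), end of input -> output (3, '')


Encoded: [(0, 'a'), (0, 'b'), (1, 'a'), (1, 'b'), (4, 'a'), (2, 'a'), (3, '')]


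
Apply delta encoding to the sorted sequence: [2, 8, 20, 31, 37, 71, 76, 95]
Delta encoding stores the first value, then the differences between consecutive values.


First value: 2
Deltas:
  8 - 2 = 6
  20 - 8 = 12
  31 - 20 = 11
  37 - 31 = 6
  71 - 37 = 34
  76 - 71 = 5
  95 - 76 = 19


Delta encoded: [2, 6, 12, 11, 6, 34, 5, 19]


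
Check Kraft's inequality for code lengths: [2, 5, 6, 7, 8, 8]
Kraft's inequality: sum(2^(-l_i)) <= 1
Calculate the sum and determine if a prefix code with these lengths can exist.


Sum = 2^(-2) + 2^(-5) + 2^(-6) + 2^(-7) + 2^(-8) + 2^(-8)
    = 0.25 + 0.03125 + 0.015625 + 0.0078125 + 0.00390625 + 0.00390625
    = 80/256 = 0.3125
Since 0.3125 <= 1, Kraft's inequality IS satisfied.
A prefix code with these lengths CAN exist.

Kraft sum = 0.3125. Satisfied.


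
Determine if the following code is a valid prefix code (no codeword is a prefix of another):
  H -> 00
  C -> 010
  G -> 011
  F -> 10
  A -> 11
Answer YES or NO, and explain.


Checking each pair (does one codeword prefix another?):
  H='00' vs C='010': no prefix
  H='00' vs G='011': no prefix
  H='00' vs F='10': no prefix
  H='00' vs A='11': no prefix
  C='010' vs H='00': no prefix
  C='010' vs G='011': no prefix
  C='010' vs F='10': no prefix
  C='010' vs A='11': no prefix
  G='011' vs H='00': no prefix
  G='011' vs C='010': no prefix
  G='011' vs F='10': no prefix
  G='011' vs A='11': no prefix
  F='10' vs H='00': no prefix
  F='10' vs C='010': no prefix
  F='10' vs G='011': no prefix
  F='10' vs A='11': no prefix
  A='11' vs H='00': no prefix
  A='11' vs C='010': no prefix
  A='11' vs G='011': no prefix
  A='11' vs F='10': no prefix
No violation found over all pairs.

YES -- this is a valid prefix code. No codeword is a prefix of any other codeword.


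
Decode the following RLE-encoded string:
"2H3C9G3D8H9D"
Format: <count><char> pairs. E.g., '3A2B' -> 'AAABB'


Expanding each <count><char> pair:
  2H -> 'HH'
  3C -> 'CCC'
  9G -> 'GGGGGGGGG'
  3D -> 'DDD'
  8H -> 'HHHHHHHH'
  9D -> 'DDDDDDDDD'

Decoded = HHCCCGGGGGGGGGDDDHHHHHHHHDDDDDDDDD


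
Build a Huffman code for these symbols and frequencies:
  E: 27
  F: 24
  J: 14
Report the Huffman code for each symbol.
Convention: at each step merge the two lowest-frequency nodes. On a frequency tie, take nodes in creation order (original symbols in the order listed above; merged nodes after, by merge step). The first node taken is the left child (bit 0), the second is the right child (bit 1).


Huffman tree construction:
Step 1: Merge J(14) + F(24) = 38
Step 2: Merge E(27) + (J+F)(38) = 65
Read each symbol's code off the tree from the root (left child = 0, right child = 1).

Codes:
  E: 0 (length 1)
  F: 11 (length 2)
  J: 10 (length 2)
Average code length: 103/65 = 1.5846 bits/symbol


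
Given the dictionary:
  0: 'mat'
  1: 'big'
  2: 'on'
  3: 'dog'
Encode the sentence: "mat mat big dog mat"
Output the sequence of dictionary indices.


Look up each word in the dictionary:
  'mat' -> 0
  'mat' -> 0
  'big' -> 1
  'dog' -> 3
  'mat' -> 0

Encoded: [0, 0, 1, 3, 0]


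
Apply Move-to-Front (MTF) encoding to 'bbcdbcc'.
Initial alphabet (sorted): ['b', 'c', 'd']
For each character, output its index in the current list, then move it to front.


MTF encoding:
'b': index 0 in ['b', 'c', 'd'] -> ['b', 'c', 'd']
'b': index 0 in ['b', 'c', 'd'] -> ['b', 'c', 'd']
'c': index 1 in ['b', 'c', 'd'] -> ['c', 'b', 'd']
'd': index 2 in ['c', 'b', 'd'] -> ['d', 'c', 'b']
'b': index 2 in ['d', 'c', 'b'] -> ['b', 'd', 'c']
'c': index 2 in ['b', 'd', 'c'] -> ['c', 'b', 'd']
'c': index 0 in ['c', 'b', 'd'] -> ['c', 'b', 'd']


Output: [0, 0, 1, 2, 2, 2, 0]


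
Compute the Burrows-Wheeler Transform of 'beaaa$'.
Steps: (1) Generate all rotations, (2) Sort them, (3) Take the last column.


Rotations (sorted):
  0: $beaaa -> last char: a
  1: a$beaa -> last char: a
  2: aa$bea -> last char: a
  3: aaa$be -> last char: e
  4: beaaa$ -> last char: $
  5: eaaa$b -> last char: b


BWT = aaae$b


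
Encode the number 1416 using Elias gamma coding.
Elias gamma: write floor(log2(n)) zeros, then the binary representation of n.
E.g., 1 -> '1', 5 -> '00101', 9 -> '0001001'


num_bits = floor(log2(1416)) + 1 = 11
leading_zeros = num_bits - 1 = 10
binary(1416) = 10110001000

Elias gamma(1416) = '0000000000' + '10110001000' = 000000000010110001000 (21 bits)


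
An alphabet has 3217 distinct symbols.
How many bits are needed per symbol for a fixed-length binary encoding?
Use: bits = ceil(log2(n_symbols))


log2(3217) = 11.6515
Bracket: 2^11 = 2048 < 3217 <= 2^12 = 4096
So ceil(log2(3217)) = 12

bits = ceil(log2(3217)) = ceil(11.6515) = 12 bits


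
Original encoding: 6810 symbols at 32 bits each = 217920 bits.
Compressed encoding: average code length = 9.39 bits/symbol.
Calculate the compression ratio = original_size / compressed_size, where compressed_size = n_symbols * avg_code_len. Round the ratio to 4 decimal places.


original_size = n_symbols * orig_bits = 6810 * 32 = 217920 bits
compressed_size = n_symbols * avg_code_len = 6810 * 9.39 = 63945.9 bits
ratio = original_size / compressed_size = 217920 / 63945.9 = 3.4079

Compression ratio = 3.4079


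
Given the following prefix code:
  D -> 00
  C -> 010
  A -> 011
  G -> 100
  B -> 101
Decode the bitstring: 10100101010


Decoding step by step:
Bits 101 -> B
Bits 00 -> D
Bits 101 -> B
Bits 010 -> C


Decoded message: BDBC


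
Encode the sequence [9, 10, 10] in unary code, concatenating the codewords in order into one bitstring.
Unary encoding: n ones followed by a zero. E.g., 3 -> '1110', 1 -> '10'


Encode each number as n ones followed by a terminating 0:
  9 -> 1111111110 (10 bits)
  10 -> 11111111110 (11 bits)
  10 -> 11111111110 (11 bits)
Total length = 10 + 11 + 11 = 32 bits.

Unary([9, 10, 10]) = 11111111101111111111011111111110 (32 bits)


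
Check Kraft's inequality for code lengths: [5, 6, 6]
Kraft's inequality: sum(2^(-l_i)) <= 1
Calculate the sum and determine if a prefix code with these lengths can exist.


Sum = 2^(-5) + 2^(-6) + 2^(-6)
    = 0.03125 + 0.015625 + 0.015625
    = 4/64 = 0.0625
Since 0.0625 <= 1, Kraft's inequality IS satisfied.
A prefix code with these lengths CAN exist.

Kraft sum = 0.0625. Satisfied.


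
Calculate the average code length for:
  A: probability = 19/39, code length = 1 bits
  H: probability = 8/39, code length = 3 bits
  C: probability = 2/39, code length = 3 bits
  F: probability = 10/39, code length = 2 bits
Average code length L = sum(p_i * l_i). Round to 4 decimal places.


Weighted contributions p_i * l_i:
  A: (19/39) * 1 = 19/39
  H: (8/39) * 3 = 24/39
  C: (2/39) * 3 = 6/39
  F: (10/39) * 2 = 20/39
Sum = (19 + 24 + 6 + 20)/39 = 69/39

L = 69/39 = 1.7692 bits/symbol


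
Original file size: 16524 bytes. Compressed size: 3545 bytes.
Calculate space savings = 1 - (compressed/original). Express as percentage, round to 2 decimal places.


ratio = compressed/original = 3545/16524 = 0.214536
savings = 1 - ratio = 1 - 0.214536 = 0.785464
as a percentage: 0.785464 * 100 = 78.55%

Space savings = 1 - 3545/16524 = 78.55%


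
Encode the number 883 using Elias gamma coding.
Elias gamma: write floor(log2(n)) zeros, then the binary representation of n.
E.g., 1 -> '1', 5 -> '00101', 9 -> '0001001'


num_bits = floor(log2(883)) + 1 = 10
leading_zeros = num_bits - 1 = 9
binary(883) = 1101110011

Elias gamma(883) = '000000000' + '1101110011' = 0000000001101110011 (19 bits)


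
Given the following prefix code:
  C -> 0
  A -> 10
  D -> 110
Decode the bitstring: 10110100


Decoding step by step:
Bits 10 -> A
Bits 110 -> D
Bits 10 -> A
Bits 0 -> C


Decoded message: ADAC


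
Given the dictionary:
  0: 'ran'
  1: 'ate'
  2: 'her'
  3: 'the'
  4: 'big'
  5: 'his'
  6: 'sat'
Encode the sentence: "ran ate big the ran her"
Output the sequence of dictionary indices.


Look up each word in the dictionary:
  'ran' -> 0
  'ate' -> 1
  'big' -> 4
  'the' -> 3
  'ran' -> 0
  'her' -> 2

Encoded: [0, 1, 4, 3, 0, 2]


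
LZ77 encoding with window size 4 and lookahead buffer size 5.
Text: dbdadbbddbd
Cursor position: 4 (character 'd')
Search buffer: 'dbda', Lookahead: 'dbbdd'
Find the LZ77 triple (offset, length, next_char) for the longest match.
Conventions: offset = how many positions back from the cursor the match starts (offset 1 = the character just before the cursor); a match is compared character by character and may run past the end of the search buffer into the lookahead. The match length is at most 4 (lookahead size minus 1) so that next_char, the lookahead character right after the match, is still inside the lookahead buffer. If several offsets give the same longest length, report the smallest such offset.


Try each offset into the search buffer:
  offset=1 (pos 3, char 'a'): match length 0
  offset=2 (pos 2, char 'd'): match length 1
  offset=3 (pos 1, char 'b'): match length 0
  offset=4 (pos 0, char 'd'): match length 2
Longest match has length 2 at offset 4.
next_char = character at position 4 + 2 = 6 -> 'b'

Best match: offset=4, length=2 (matching 'db' starting at position 0)
LZ77 triple: (4, 2, 'b')


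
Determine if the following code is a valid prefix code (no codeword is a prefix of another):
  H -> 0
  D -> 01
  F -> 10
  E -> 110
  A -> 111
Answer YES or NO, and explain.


Checking each pair (does one codeword prefix another?):
  H='0' vs D='01': prefix -- VIOLATION

NO -- this is NOT a valid prefix code. H (0) is a prefix of D (01).


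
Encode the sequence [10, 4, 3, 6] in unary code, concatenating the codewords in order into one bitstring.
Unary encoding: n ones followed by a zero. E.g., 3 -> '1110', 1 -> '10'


Encode each number as n ones followed by a terminating 0:
  10 -> 11111111110 (11 bits)
  4 -> 11110 (5 bits)
  3 -> 1110 (4 bits)
  6 -> 1111110 (7 bits)
Total length = 11 + 5 + 4 + 7 = 27 bits.

Unary([10, 4, 3, 6]) = 111111111101111011101111110 (27 bits)


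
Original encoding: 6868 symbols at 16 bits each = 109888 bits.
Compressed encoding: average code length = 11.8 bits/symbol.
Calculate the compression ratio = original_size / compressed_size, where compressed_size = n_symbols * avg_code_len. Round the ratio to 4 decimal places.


original_size = n_symbols * orig_bits = 6868 * 16 = 109888 bits
compressed_size = n_symbols * avg_code_len = 6868 * 11.8 = 81042.4 bits
ratio = original_size / compressed_size = 109888 / 81042.4 = 1.3559

Compression ratio = 1.3559


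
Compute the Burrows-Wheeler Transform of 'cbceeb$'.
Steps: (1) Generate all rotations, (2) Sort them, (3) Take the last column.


Rotations (sorted):
  0: $cbceeb -> last char: b
  1: b$cbcee -> last char: e
  2: bceeb$c -> last char: c
  3: cbceeb$ -> last char: $
  4: ceeb$cb -> last char: b
  5: eb$cbce -> last char: e
  6: eeb$cbc -> last char: c


BWT = bec$bec


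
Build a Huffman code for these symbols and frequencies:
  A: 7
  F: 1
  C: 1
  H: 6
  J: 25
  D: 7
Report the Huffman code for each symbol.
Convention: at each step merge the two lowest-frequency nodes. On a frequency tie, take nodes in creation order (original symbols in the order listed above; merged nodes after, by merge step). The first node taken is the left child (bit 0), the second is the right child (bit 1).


Huffman tree construction:
Step 1: Merge F(1) + C(1) = 2
Step 2: Merge (F+C)(2) + H(6) = 8
Step 3: Merge A(7) + D(7) = 14
Step 4: Merge ((F+C)+H)(8) + (A+D)(14) = 22
Step 5: Merge (((F+C)+H)+(A+D))(22) + J(25) = 47
Read each symbol's code off the tree from the root (left child = 0, right child = 1).

Codes:
  A: 010 (length 3)
  F: 0000 (length 4)
  C: 0001 (length 4)
  H: 001 (length 3)
  J: 1 (length 1)
  D: 011 (length 3)
Average code length: 93/47 = 1.9787 bits/symbol


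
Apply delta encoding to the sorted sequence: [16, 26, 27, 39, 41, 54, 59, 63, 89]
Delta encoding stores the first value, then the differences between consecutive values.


First value: 16
Deltas:
  26 - 16 = 10
  27 - 26 = 1
  39 - 27 = 12
  41 - 39 = 2
  54 - 41 = 13
  59 - 54 = 5
  63 - 59 = 4
  89 - 63 = 26


Delta encoded: [16, 10, 1, 12, 2, 13, 5, 4, 26]


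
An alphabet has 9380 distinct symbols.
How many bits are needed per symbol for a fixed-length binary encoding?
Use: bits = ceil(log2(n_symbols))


log2(9380) = 13.1954
Bracket: 2^13 = 8192 < 9380 <= 2^14 = 16384
So ceil(log2(9380)) = 14

bits = ceil(log2(9380)) = ceil(13.1954) = 14 bits


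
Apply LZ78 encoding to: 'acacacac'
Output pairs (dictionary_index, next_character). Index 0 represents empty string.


LZ78 encoding steps:
Dictionary: {0: ''}
Step 1: w='' (idx 0), next='a' -> output (0, 'a'), add 'a' as idx 1
Step 2: w='' (idx 0), next='c' -> output (0, 'c'), add 'c' as idx 2
Step 3: w='a' (idx 1), next='c' -> output (1, 'c'), add 'ac' as idx 3
Step 4: w='ac' (idx 3), next='a' -> output (3, 'a'), add 'aca' as idx 4
Step 5: w='c' (idx 2), end of input -> output (2, '')


Encoded: [(0, 'a'), (0, 'c'), (1, 'c'), (3, 'a'), (2, '')]


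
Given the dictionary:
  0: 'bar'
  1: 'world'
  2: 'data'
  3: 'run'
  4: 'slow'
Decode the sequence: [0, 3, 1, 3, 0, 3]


Look up each index in the dictionary:
  0 -> 'bar'
  3 -> 'run'
  1 -> 'world'
  3 -> 'run'
  0 -> 'bar'
  3 -> 'run'

Decoded: "bar run world run bar run"


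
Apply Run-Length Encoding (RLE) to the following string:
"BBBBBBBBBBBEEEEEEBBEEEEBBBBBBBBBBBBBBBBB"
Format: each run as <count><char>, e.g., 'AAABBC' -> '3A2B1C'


Scanning runs left to right:
  i=0: run of 'B' x 11 -> '11B'
  i=11: run of 'E' x 6 -> '6E'
  i=17: run of 'B' x 2 -> '2B'
  i=19: run of 'E' x 4 -> '4E'
  i=23: run of 'B' x 17 -> '17B'

RLE = 11B6E2B4E17B


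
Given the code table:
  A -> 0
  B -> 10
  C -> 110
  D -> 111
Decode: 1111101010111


Decoding:
111 -> D
110 -> C
10 -> B
10 -> B
111 -> D


Result: DCBBD


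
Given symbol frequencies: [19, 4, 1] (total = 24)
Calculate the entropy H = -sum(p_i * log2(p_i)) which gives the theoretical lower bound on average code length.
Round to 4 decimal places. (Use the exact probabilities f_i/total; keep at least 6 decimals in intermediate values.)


Per-symbol terms -p_i * log2(p_i) with p_i = f_i/24:
  p = 19/24 = 0.791667: log2(p) = -0.337035, -p*log2(p) = 0.266819
  p = 4/24 = 0.166667: log2(p) = -2.584963, -p*log2(p) = 0.430827
  p = 1/24 = 0.041667: log2(p) = -4.584963, -p*log2(p) = 0.191040
H = 0.266819 + 0.430827 + 0.191040 = 0.888686

H = 0.8887 bits/symbol


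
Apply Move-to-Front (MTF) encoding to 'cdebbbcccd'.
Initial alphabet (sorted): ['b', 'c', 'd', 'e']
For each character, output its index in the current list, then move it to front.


MTF encoding:
'c': index 1 in ['b', 'c', 'd', 'e'] -> ['c', 'b', 'd', 'e']
'd': index 2 in ['c', 'b', 'd', 'e'] -> ['d', 'c', 'b', 'e']
'e': index 3 in ['d', 'c', 'b', 'e'] -> ['e', 'd', 'c', 'b']
'b': index 3 in ['e', 'd', 'c', 'b'] -> ['b', 'e', 'd', 'c']
'b': index 0 in ['b', 'e', 'd', 'c'] -> ['b', 'e', 'd', 'c']
'b': index 0 in ['b', 'e', 'd', 'c'] -> ['b', 'e', 'd', 'c']
'c': index 3 in ['b', 'e', 'd', 'c'] -> ['c', 'b', 'e', 'd']
'c': index 0 in ['c', 'b', 'e', 'd'] -> ['c', 'b', 'e', 'd']
'c': index 0 in ['c', 'b', 'e', 'd'] -> ['c', 'b', 'e', 'd']
'd': index 3 in ['c', 'b', 'e', 'd'] -> ['d', 'c', 'b', 'e']


Output: [1, 2, 3, 3, 0, 0, 3, 0, 0, 3]


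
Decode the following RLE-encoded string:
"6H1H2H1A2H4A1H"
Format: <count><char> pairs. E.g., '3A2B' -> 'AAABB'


Expanding each <count><char> pair:
  6H -> 'HHHHHH'
  1H -> 'H'
  2H -> 'HH'
  1A -> 'A'
  2H -> 'HH'
  4A -> 'AAAA'
  1H -> 'H'

Decoded = HHHHHHHHHAHHAAAAH


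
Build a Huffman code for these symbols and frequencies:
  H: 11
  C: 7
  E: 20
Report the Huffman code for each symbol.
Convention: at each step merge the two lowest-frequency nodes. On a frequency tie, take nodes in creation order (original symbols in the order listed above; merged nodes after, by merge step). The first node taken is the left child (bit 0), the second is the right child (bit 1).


Huffman tree construction:
Step 1: Merge C(7) + H(11) = 18
Step 2: Merge (C+H)(18) + E(20) = 38
Read each symbol's code off the tree from the root (left child = 0, right child = 1).

Codes:
  H: 01 (length 2)
  C: 00 (length 2)
  E: 1 (length 1)
Average code length: 56/38 = 1.4737 bits/symbol


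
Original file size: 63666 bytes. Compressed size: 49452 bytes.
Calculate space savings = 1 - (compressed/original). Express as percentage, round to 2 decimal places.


ratio = compressed/original = 49452/63666 = 0.776741
savings = 1 - ratio = 1 - 0.776741 = 0.223259
as a percentage: 0.223259 * 100 = 22.33%

Space savings = 1 - 49452/63666 = 22.33%


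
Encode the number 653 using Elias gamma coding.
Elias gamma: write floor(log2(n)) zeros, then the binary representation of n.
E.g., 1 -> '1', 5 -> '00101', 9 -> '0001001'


num_bits = floor(log2(653)) + 1 = 10
leading_zeros = num_bits - 1 = 9
binary(653) = 1010001101

Elias gamma(653) = '000000000' + '1010001101' = 0000000001010001101 (19 bits)


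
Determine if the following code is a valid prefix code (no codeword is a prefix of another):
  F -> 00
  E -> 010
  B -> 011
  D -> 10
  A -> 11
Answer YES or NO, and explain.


Checking each pair (does one codeword prefix another?):
  F='00' vs E='010': no prefix
  F='00' vs B='011': no prefix
  F='00' vs D='10': no prefix
  F='00' vs A='11': no prefix
  E='010' vs F='00': no prefix
  E='010' vs B='011': no prefix
  E='010' vs D='10': no prefix
  E='010' vs A='11': no prefix
  B='011' vs F='00': no prefix
  B='011' vs E='010': no prefix
  B='011' vs D='10': no prefix
  B='011' vs A='11': no prefix
  D='10' vs F='00': no prefix
  D='10' vs E='010': no prefix
  D='10' vs B='011': no prefix
  D='10' vs A='11': no prefix
  A='11' vs F='00': no prefix
  A='11' vs E='010': no prefix
  A='11' vs B='011': no prefix
  A='11' vs D='10': no prefix
No violation found over all pairs.

YES -- this is a valid prefix code. No codeword is a prefix of any other codeword.


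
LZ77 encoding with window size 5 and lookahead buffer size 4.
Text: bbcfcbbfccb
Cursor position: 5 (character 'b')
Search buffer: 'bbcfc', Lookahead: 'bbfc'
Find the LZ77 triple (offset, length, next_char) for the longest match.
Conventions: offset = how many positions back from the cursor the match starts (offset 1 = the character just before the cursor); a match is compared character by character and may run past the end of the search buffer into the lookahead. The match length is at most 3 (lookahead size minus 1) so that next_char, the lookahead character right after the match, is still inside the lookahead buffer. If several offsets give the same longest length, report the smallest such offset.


Try each offset into the search buffer:
  offset=1 (pos 4, char 'c'): match length 0
  offset=2 (pos 3, char 'f'): match length 0
  offset=3 (pos 2, char 'c'): match length 0
  offset=4 (pos 1, char 'b'): match length 1
  offset=5 (pos 0, char 'b'): match length 2
Longest match has length 2 at offset 5.
next_char = character at position 5 + 2 = 7 -> 'f'

Best match: offset=5, length=2 (matching 'bb' starting at position 0)
LZ77 triple: (5, 2, 'f')


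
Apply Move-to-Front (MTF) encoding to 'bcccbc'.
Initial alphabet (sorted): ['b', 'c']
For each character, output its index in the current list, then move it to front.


MTF encoding:
'b': index 0 in ['b', 'c'] -> ['b', 'c']
'c': index 1 in ['b', 'c'] -> ['c', 'b']
'c': index 0 in ['c', 'b'] -> ['c', 'b']
'c': index 0 in ['c', 'b'] -> ['c', 'b']
'b': index 1 in ['c', 'b'] -> ['b', 'c']
'c': index 1 in ['b', 'c'] -> ['c', 'b']


Output: [0, 1, 0, 0, 1, 1]


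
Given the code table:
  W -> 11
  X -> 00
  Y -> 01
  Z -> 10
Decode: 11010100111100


Decoding:
11 -> W
01 -> Y
01 -> Y
00 -> X
11 -> W
11 -> W
00 -> X


Result: WYYXWWX


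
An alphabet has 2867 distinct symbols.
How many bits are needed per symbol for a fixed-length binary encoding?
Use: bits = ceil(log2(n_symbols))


log2(2867) = 11.4853
Bracket: 2^11 = 2048 < 2867 <= 2^12 = 4096
So ceil(log2(2867)) = 12

bits = ceil(log2(2867)) = ceil(11.4853) = 12 bits


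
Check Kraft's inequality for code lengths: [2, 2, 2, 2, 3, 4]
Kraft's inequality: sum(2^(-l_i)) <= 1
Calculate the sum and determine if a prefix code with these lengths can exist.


Sum = 2^(-2) + 2^(-2) + 2^(-2) + 2^(-2) + 2^(-3) + 2^(-4)
    = 0.25 + 0.25 + 0.25 + 0.25 + 0.125 + 0.0625
    = 19/16 = 1.1875
Since 1.1875 > 1, Kraft's inequality is NOT satisfied.
A prefix code with these lengths CANNOT exist.

Kraft sum = 1.1875. Not satisfied.


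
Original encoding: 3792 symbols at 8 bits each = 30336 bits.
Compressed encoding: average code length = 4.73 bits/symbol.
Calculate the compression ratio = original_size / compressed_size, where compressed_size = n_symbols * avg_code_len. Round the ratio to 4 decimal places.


original_size = n_symbols * orig_bits = 3792 * 8 = 30336 bits
compressed_size = n_symbols * avg_code_len = 3792 * 4.73 = 17936.16 bits
ratio = original_size / compressed_size = 30336 / 17936.16 = 1.6913

Compression ratio = 1.6913


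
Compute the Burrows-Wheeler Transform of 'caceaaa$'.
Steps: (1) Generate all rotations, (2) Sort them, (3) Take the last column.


Rotations (sorted):
  0: $caceaaa -> last char: a
  1: a$caceaa -> last char: a
  2: aa$cacea -> last char: a
  3: aaa$cace -> last char: e
  4: aceaaa$c -> last char: c
  5: caceaaa$ -> last char: $
  6: ceaaa$ca -> last char: a
  7: eaaa$cac -> last char: c


BWT = aaaec$ac
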